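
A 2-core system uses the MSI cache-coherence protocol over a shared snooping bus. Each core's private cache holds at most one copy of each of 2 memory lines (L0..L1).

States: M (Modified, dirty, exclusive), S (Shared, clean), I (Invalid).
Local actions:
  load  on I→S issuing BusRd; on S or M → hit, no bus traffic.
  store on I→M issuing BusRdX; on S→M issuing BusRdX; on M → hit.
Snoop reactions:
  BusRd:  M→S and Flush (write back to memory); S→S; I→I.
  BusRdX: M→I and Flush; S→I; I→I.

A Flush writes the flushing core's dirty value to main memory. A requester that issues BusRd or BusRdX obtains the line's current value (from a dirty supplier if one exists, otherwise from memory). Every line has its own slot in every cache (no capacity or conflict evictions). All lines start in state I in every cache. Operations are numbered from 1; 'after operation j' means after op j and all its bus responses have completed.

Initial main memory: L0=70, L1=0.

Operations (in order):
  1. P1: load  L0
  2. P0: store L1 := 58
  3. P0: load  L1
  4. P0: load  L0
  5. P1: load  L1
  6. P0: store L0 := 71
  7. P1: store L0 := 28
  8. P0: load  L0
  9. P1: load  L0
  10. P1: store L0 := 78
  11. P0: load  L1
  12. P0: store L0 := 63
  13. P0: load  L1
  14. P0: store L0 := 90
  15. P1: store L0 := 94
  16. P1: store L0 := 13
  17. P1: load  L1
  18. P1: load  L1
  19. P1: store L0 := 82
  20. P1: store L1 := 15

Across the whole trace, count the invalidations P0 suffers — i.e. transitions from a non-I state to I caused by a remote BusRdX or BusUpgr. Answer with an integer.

invalidations = 4

1. P1: load  L0  bus=[BusRd]  L0: P0=I P1=S  mem[L0]=70
2. P0: store L1 := 58  bus=[BusRdX]  L1: P0=M P1=I  mem[L1]=0
3. P0: load  L1  bus=[-]  L1: P0=M P1=I  mem[L1]=0
4. P0: load  L0  bus=[BusRd]  L0: P0=S P1=S  mem[L0]=70
5. P1: load  L1  bus=[BusRd,Flush]  L1: P0=S P1=S  mem[L1]=58
6. P0: store L0 := 71  bus=[BusRdX]  L0: P0=M P1=I  mem[L0]=70
7. P1: store L0 := 28  bus=[BusRdX,Flush]  L0: P0=I P1=M  mem[L0]=71
8. P0: load  L0  bus=[BusRd,Flush]  L0: P0=S P1=S  mem[L0]=28
9. P1: load  L0  bus=[-]  L0: P0=S P1=S  mem[L0]=28
10. P1: store L0 := 78  bus=[BusRdX]  L0: P0=I P1=M  mem[L0]=28
11. P0: load  L1  bus=[-]  L1: P0=S P1=S  mem[L1]=58
12. P0: store L0 := 63  bus=[BusRdX,Flush]  L0: P0=M P1=I  mem[L0]=78
13. P0: load  L1  bus=[-]  L1: P0=S P1=S  mem[L1]=58
14. P0: store L0 := 90  bus=[-]  L0: P0=M P1=I  mem[L0]=78
15. P1: store L0 := 94  bus=[BusRdX,Flush]  L0: P0=I P1=M  mem[L0]=90
16. P1: store L0 := 13  bus=[-]  L0: P0=I P1=M  mem[L0]=90
17. P1: load  L1  bus=[-]  L1: P0=S P1=S  mem[L1]=58
18. P1: load  L1  bus=[-]  L1: P0=S P1=S  mem[L1]=58
19. P1: store L0 := 82  bus=[-]  L0: P0=I P1=M  mem[L0]=90
20. P1: store L1 := 15  bus=[BusRdX]  L1: P0=I P1=M  mem[L1]=58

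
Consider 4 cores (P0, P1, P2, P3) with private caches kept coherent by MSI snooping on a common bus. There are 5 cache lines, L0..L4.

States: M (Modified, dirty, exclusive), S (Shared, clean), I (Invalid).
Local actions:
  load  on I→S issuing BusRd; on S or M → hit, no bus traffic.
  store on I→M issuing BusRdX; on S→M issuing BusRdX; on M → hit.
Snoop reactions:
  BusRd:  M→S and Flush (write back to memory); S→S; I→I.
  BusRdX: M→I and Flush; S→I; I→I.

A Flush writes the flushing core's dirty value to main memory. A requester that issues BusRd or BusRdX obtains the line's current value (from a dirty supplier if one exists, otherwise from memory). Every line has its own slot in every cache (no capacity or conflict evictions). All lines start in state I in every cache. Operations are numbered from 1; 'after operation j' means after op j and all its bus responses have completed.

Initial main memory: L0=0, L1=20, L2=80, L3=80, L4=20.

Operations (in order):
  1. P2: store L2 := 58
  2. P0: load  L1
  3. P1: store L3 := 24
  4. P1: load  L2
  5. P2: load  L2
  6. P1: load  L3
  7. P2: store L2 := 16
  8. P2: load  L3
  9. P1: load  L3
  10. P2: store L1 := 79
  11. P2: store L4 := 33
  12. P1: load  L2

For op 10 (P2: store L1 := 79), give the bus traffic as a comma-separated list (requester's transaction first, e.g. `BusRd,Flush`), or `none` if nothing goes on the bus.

bus = BusRdX

  op1 P2: store L2 := 58 → I/I/M/I on L2; bus BusRdX; mem=80
  op2 P0: load  L1 → S/I/I/I on L1; bus BusRd; mem=20
  op3 P1: store L3 := 24 → I/M/I/I on L3; bus BusRdX; mem=80
  op4 P1: load  L2 → I/S/S/I on L2; bus BusRd Flush; mem=58
  op5 P2: load  L2 → I/S/S/I on L2; bus (none); mem=58
  op6 P1: load  L3 → I/M/I/I on L3; bus (none); mem=80
  op7 P2: store L2 := 16 → I/I/M/I on L2; bus BusRdX; mem=58
  op8 P2: load  L3 → I/S/S/I on L3; bus BusRd Flush; mem=24
  op9 P1: load  L3 → I/S/S/I on L3; bus (none); mem=24
  op10 P2: store L1 := 79 → I/I/M/I on L1; bus BusRdX; mem=20
  op11 P2: store L4 := 33 → I/I/M/I on L4; bus BusRdX; mem=20
  op12 P1: load  L2 → I/S/S/I on L2; bus BusRd Flush; mem=16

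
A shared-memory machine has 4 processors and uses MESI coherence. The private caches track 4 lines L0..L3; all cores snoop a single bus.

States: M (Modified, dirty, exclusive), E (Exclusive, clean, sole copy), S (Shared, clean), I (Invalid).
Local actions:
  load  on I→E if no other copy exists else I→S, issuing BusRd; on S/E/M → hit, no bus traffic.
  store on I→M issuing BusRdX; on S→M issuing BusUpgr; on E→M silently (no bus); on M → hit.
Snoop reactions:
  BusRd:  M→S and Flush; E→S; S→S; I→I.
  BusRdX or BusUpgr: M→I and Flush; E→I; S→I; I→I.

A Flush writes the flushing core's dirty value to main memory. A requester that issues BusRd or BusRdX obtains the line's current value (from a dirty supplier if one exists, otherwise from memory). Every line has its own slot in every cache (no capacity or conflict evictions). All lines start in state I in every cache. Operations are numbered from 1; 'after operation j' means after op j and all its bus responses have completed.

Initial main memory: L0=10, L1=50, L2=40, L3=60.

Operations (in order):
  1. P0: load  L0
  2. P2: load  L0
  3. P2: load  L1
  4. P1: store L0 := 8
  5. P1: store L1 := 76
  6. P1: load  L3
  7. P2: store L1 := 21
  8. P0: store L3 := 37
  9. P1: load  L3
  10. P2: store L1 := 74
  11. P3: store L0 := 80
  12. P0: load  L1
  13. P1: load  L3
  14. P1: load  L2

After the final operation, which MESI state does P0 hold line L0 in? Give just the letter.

state = I

step 1: P0: load  L0  ⟶  EIII  (L0)  txn=BusRd  M[L0]=10
step 2: P2: load  L0  ⟶  SISI  (L0)  txn=BusRd  M[L0]=10
step 3: P2: load  L1  ⟶  IIEI  (L1)  txn=BusRd  M[L1]=50
step 4: P1: store L0 := 8  ⟶  IMII  (L0)  txn=BusRdX  M[L0]=10
step 5: P1: store L1 := 76  ⟶  IMII  (L1)  txn=BusRdX  M[L1]=50
step 6: P1: load  L3  ⟶  IEII  (L3)  txn=BusRd  M[L3]=60
step 7: P2: store L1 := 21  ⟶  IIMI  (L1)  txn=BusRdX+Flush  M[L1]=76
step 8: P0: store L3 := 37  ⟶  MIII  (L3)  txn=BusRdX  M[L3]=60
step 9: P1: load  L3  ⟶  SSII  (L3)  txn=BusRd+Flush  M[L3]=37
step 10: P2: store L1 := 74  ⟶  IIMI  (L1)  txn=∅  M[L1]=76
step 11: P3: store L0 := 80  ⟶  IIIM  (L0)  txn=BusRdX+Flush  M[L0]=8
step 12: P0: load  L1  ⟶  SISI  (L1)  txn=BusRd+Flush  M[L1]=74
step 13: P1: load  L3  ⟶  SSII  (L3)  txn=∅  M[L3]=37
step 14: P1: load  L2  ⟶  IEII  (L2)  txn=BusRd  M[L2]=40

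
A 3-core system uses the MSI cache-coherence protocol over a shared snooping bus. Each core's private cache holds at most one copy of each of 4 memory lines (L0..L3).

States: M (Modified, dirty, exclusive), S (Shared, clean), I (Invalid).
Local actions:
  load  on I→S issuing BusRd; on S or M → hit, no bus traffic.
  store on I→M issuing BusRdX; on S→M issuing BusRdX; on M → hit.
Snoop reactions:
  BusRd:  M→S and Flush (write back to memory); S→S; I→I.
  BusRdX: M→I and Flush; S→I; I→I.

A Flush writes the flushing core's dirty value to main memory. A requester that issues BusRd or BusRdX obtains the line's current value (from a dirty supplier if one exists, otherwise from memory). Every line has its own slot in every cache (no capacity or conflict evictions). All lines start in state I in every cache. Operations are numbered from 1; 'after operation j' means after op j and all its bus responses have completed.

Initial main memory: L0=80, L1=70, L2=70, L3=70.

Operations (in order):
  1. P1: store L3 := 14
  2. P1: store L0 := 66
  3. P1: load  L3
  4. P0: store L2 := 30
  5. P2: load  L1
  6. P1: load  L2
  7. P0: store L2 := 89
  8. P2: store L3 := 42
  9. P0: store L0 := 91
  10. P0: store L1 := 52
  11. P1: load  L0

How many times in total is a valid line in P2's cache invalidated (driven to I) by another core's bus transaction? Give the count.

invalidations = 1

1. P1: store L3 := 14  bus=[BusRdX]  L3: P0=I P1=M P2=I  mem[L3]=70
2. P1: store L0 := 66  bus=[BusRdX]  L0: P0=I P1=M P2=I  mem[L0]=80
3. P1: load  L3  bus=[-]  L3: P0=I P1=M P2=I  mem[L3]=70
4. P0: store L2 := 30  bus=[BusRdX]  L2: P0=M P1=I P2=I  mem[L2]=70
5. P2: load  L1  bus=[BusRd]  L1: P0=I P1=I P2=S  mem[L1]=70
6. P1: load  L2  bus=[BusRd,Flush]  L2: P0=S P1=S P2=I  mem[L2]=30
7. P0: store L2 := 89  bus=[BusRdX]  L2: P0=M P1=I P2=I  mem[L2]=30
8. P2: store L3 := 42  bus=[BusRdX,Flush]  L3: P0=I P1=I P2=M  mem[L3]=14
9. P0: store L0 := 91  bus=[BusRdX,Flush]  L0: P0=M P1=I P2=I  mem[L0]=66
10. P0: store L1 := 52  bus=[BusRdX]  L1: P0=M P1=I P2=I  mem[L1]=70
11. P1: load  L0  bus=[BusRd,Flush]  L0: P0=S P1=S P2=I  mem[L0]=91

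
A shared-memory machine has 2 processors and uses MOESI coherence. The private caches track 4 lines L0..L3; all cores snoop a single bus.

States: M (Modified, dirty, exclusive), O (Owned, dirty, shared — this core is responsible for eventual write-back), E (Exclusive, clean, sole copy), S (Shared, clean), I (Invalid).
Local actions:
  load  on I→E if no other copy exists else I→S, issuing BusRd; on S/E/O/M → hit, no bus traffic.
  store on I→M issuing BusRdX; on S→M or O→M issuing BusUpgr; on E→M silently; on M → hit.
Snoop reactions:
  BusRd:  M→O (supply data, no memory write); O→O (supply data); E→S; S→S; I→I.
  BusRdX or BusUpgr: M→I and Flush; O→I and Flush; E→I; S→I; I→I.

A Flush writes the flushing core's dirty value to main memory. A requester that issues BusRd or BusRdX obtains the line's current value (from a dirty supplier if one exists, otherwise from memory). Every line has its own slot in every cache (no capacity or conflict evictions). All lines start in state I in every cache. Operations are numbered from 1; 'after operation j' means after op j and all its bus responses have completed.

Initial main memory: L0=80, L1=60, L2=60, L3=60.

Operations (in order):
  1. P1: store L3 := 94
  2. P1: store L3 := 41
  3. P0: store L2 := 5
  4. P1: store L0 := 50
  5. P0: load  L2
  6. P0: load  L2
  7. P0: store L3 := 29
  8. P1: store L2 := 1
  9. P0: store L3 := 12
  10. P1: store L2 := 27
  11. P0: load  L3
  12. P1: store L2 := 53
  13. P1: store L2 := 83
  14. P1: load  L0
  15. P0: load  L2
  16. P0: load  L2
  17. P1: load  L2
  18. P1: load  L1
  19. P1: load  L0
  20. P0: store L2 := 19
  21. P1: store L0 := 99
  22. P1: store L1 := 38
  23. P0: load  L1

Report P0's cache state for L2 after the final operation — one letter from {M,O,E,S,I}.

state = M

1. P1: store L3 := 94  bus=[BusRdX]  L3: P0=I P1=M  mem[L3]=60
2. P1: store L3 := 41  bus=[-]  L3: P0=I P1=M  mem[L3]=60
3. P0: store L2 := 5  bus=[BusRdX]  L2: P0=M P1=I  mem[L2]=60
4. P1: store L0 := 50  bus=[BusRdX]  L0: P0=I P1=M  mem[L0]=80
5. P0: load  L2  bus=[-]  L2: P0=M P1=I  mem[L2]=60
6. P0: load  L2  bus=[-]  L2: P0=M P1=I  mem[L2]=60
7. P0: store L3 := 29  bus=[BusRdX,Flush]  L3: P0=M P1=I  mem[L3]=41
8. P1: store L2 := 1  bus=[BusRdX,Flush]  L2: P0=I P1=M  mem[L2]=5
9. P0: store L3 := 12  bus=[-]  L3: P0=M P1=I  mem[L3]=41
10. P1: store L2 := 27  bus=[-]  L2: P0=I P1=M  mem[L2]=5
11. P0: load  L3  bus=[-]  L3: P0=M P1=I  mem[L3]=41
12. P1: store L2 := 53  bus=[-]  L2: P0=I P1=M  mem[L2]=5
13. P1: store L2 := 83  bus=[-]  L2: P0=I P1=M  mem[L2]=5
14. P1: load  L0  bus=[-]  L0: P0=I P1=M  mem[L0]=80
15. P0: load  L2  bus=[BusRd]  L2: P0=S P1=O  mem[L2]=5
16. P0: load  L2  bus=[-]  L2: P0=S P1=O  mem[L2]=5
17. P1: load  L2  bus=[-]  L2: P0=S P1=O  mem[L2]=5
18. P1: load  L1  bus=[BusRd]  L1: P0=I P1=E  mem[L1]=60
19. P1: load  L0  bus=[-]  L0: P0=I P1=M  mem[L0]=80
20. P0: store L2 := 19  bus=[BusUpgr,Flush]  L2: P0=M P1=I  mem[L2]=83
21. P1: store L0 := 99  bus=[-]  L0: P0=I P1=M  mem[L0]=80
22. P1: store L1 := 38  bus=[-]  L1: P0=I P1=M  mem[L1]=60
23. P0: load  L1  bus=[BusRd]  L1: P0=S P1=O  mem[L1]=60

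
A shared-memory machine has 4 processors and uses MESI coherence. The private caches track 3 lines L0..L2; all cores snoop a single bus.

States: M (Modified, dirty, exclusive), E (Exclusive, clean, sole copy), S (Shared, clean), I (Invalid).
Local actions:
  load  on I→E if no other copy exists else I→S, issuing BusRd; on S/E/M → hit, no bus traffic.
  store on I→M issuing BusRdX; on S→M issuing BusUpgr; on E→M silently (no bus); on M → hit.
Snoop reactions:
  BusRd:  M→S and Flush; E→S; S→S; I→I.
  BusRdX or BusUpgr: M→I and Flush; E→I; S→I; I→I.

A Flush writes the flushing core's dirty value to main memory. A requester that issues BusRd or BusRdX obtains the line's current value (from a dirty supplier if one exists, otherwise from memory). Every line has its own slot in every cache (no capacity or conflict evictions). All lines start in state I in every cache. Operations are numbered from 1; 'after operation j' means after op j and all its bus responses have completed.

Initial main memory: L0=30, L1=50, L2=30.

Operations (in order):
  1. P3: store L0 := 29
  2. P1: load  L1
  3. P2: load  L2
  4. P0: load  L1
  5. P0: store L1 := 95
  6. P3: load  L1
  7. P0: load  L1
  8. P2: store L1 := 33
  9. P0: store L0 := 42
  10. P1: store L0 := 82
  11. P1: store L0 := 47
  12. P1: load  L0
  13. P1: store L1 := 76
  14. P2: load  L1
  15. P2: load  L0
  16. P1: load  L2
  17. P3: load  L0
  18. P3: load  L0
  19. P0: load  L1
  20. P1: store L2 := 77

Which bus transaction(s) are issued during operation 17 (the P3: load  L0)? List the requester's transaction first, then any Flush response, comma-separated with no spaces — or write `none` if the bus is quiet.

bus = BusRd

[1] P3: store L0 := 29 | P0:I, P1:I, P2:I, P3:M(29) | bus: BusRdX
[2] P1: load  L1 | P0:I, P1:E(50), P2:I, P3:I | bus: BusRd
[3] P2: load  L2 | P0:I, P1:I, P2:E(30), P3:I | bus: BusRd
[4] P0: load  L1 | P0:S(50), P1:S(50), P2:I, P3:I | bus: BusRd
[5] P0: store L1 := 95 | P0:M(95), P1:I, P2:I, P3:I | bus: BusUpgr
[6] P3: load  L1 | P0:S(95), P1:I, P2:I, P3:S(95) | bus: BusRd,Flush
[7] P0: load  L1 | P0:S(95), P1:I, P2:I, P3:S(95) | bus: none
[8] P2: store L1 := 33 | P0:I, P1:I, P2:M(33), P3:I | bus: BusRdX
[9] P0: store L0 := 42 | P0:M(42), P1:I, P2:I, P3:I | bus: BusRdX,Flush
[10] P1: store L0 := 82 | P0:I, P1:M(82), P2:I, P3:I | bus: BusRdX,Flush
[11] P1: store L0 := 47 | P0:I, P1:M(47), P2:I, P3:I | bus: none
[12] P1: load  L0 | P0:I, P1:M(47), P2:I, P3:I | bus: none
[13] P1: store L1 := 76 | P0:I, P1:M(76), P2:I, P3:I | bus: BusRdX,Flush
[14] P2: load  L1 | P0:I, P1:S(76), P2:S(76), P3:I | bus: BusRd,Flush
[15] P2: load  L0 | P0:I, P1:S(47), P2:S(47), P3:I | bus: BusRd,Flush
[16] P1: load  L2 | P0:I, P1:S(30), P2:S(30), P3:I | bus: BusRd
[17] P3: load  L0 | P0:I, P1:S(47), P2:S(47), P3:S(47) | bus: BusRd
[18] P3: load  L0 | P0:I, P1:S(47), P2:S(47), P3:S(47) | bus: none
[19] P0: load  L1 | P0:S(76), P1:S(76), P2:S(76), P3:I | bus: BusRd
[20] P1: store L2 := 77 | P0:I, P1:M(77), P2:I, P3:I | bus: BusUpgr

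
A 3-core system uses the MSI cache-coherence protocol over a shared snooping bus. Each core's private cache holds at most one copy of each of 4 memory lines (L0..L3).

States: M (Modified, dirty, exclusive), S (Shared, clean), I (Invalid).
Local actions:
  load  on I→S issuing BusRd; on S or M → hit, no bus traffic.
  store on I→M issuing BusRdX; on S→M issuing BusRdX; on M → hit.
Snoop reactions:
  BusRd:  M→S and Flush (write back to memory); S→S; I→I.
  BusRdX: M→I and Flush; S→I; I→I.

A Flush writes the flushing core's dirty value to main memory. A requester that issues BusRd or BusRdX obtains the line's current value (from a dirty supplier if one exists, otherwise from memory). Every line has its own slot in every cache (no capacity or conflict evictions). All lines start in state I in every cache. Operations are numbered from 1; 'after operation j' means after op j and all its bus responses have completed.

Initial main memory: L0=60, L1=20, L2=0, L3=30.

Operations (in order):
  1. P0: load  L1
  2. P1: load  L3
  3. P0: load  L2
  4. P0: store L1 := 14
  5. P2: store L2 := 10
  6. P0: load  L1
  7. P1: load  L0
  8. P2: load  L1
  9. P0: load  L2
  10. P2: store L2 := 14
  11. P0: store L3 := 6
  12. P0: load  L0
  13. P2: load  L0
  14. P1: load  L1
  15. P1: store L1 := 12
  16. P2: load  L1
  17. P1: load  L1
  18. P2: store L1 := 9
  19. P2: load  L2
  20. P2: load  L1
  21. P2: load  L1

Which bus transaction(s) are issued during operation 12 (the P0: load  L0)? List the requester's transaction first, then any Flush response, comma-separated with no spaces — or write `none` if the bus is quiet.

bus = BusRd

1. P0: load  L1  bus=[BusRd]  L1: P0=S P1=I P2=I  mem[L1]=20
2. P1: load  L3  bus=[BusRd]  L3: P0=I P1=S P2=I  mem[L3]=30
3. P0: load  L2  bus=[BusRd]  L2: P0=S P1=I P2=I  mem[L2]=0
4. P0: store L1 := 14  bus=[BusRdX]  L1: P0=M P1=I P2=I  mem[L1]=20
5. P2: store L2 := 10  bus=[BusRdX]  L2: P0=I P1=I P2=M  mem[L2]=0
6. P0: load  L1  bus=[-]  L1: P0=M P1=I P2=I  mem[L1]=20
7. P1: load  L0  bus=[BusRd]  L0: P0=I P1=S P2=I  mem[L0]=60
8. P2: load  L1  bus=[BusRd,Flush]  L1: P0=S P1=I P2=S  mem[L1]=14
9. P0: load  L2  bus=[BusRd,Flush]  L2: P0=S P1=I P2=S  mem[L2]=10
10. P2: store L2 := 14  bus=[BusRdX]  L2: P0=I P1=I P2=M  mem[L2]=10
11. P0: store L3 := 6  bus=[BusRdX]  L3: P0=M P1=I P2=I  mem[L3]=30
12. P0: load  L0  bus=[BusRd]  L0: P0=S P1=S P2=I  mem[L0]=60
13. P2: load  L0  bus=[BusRd]  L0: P0=S P1=S P2=S  mem[L0]=60
14. P1: load  L1  bus=[BusRd]  L1: P0=S P1=S P2=S  mem[L1]=14
15. P1: store L1 := 12  bus=[BusRdX]  L1: P0=I P1=M P2=I  mem[L1]=14
16. P2: load  L1  bus=[BusRd,Flush]  L1: P0=I P1=S P2=S  mem[L1]=12
17. P1: load  L1  bus=[-]  L1: P0=I P1=S P2=S  mem[L1]=12
18. P2: store L1 := 9  bus=[BusRdX]  L1: P0=I P1=I P2=M  mem[L1]=12
19. P2: load  L2  bus=[-]  L2: P0=I P1=I P2=M  mem[L2]=10
20. P2: load  L1  bus=[-]  L1: P0=I P1=I P2=M  mem[L1]=12
21. P2: load  L1  bus=[-]  L1: P0=I P1=I P2=M  mem[L1]=12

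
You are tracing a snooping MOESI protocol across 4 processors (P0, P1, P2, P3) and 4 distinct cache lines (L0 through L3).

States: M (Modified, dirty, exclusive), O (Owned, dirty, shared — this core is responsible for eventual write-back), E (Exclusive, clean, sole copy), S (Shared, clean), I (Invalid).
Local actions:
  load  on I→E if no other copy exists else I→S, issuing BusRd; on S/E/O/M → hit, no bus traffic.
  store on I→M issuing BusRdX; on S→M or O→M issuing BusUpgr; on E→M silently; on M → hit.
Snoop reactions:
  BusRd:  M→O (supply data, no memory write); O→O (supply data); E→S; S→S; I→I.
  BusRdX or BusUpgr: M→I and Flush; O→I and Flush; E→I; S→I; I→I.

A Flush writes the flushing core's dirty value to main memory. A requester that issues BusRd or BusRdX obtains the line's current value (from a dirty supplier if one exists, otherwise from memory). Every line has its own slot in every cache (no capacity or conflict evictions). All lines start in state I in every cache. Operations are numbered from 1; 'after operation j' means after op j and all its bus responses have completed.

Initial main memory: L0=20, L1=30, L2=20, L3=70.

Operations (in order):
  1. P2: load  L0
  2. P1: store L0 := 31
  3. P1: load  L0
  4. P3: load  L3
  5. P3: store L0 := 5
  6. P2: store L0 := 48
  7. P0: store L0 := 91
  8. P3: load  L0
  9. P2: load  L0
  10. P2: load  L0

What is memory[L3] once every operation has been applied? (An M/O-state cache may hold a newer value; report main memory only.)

step 1: P2: load  L0  ⟶  IIEI  (L0)  txn=BusRd  M[L0]=20
step 2: P1: store L0 := 31  ⟶  IMII  (L0)  txn=BusRdX  M[L0]=20
step 3: P1: load  L0  ⟶  IMII  (L0)  txn=∅  M[L0]=20
step 4: P3: load  L3  ⟶  IIIE  (L3)  txn=BusRd  M[L3]=70
step 5: P3: store L0 := 5  ⟶  IIIM  (L0)  txn=BusRdX+Flush  M[L0]=31
step 6: P2: store L0 := 48  ⟶  IIMI  (L0)  txn=BusRdX+Flush  M[L0]=5
step 7: P0: store L0 := 91  ⟶  MIII  (L0)  txn=BusRdX+Flush  M[L0]=48
step 8: P3: load  L0  ⟶  OIIS  (L0)  txn=BusRd  M[L0]=48
step 9: P2: load  L0  ⟶  OISS  (L0)  txn=BusRd  M[L0]=48
step 10: P2: load  L0  ⟶  OISS  (L0)  txn=∅  M[L0]=48

memory[L3] = 70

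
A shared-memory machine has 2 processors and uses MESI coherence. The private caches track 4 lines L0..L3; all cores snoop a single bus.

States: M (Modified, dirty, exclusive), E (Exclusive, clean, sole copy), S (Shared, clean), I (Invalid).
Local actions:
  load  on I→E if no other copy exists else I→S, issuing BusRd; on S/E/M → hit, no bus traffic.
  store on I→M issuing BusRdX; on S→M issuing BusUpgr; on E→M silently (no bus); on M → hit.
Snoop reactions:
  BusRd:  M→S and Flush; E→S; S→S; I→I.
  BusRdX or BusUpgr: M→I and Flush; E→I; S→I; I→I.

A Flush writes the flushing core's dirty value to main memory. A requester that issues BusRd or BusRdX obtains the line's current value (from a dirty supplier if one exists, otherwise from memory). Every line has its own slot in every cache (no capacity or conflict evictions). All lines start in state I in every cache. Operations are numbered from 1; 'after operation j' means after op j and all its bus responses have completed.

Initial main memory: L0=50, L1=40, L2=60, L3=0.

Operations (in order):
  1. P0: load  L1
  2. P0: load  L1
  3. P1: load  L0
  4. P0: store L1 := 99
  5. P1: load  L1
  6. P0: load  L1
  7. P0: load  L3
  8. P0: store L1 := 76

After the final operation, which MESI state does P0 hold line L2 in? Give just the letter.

state = I

1. P0: load  L1  bus=[BusRd]  L1: P0=E P1=I  mem[L1]=40
2. P0: load  L1  bus=[-]  L1: P0=E P1=I  mem[L1]=40
3. P1: load  L0  bus=[BusRd]  L0: P0=I P1=E  mem[L0]=50
4. P0: store L1 := 99  bus=[-]  L1: P0=M P1=I  mem[L1]=40
5. P1: load  L1  bus=[BusRd,Flush]  L1: P0=S P1=S  mem[L1]=99
6. P0: load  L1  bus=[-]  L1: P0=S P1=S  mem[L1]=99
7. P0: load  L3  bus=[BusRd]  L3: P0=E P1=I  mem[L3]=0
8. P0: store L1 := 76  bus=[BusUpgr]  L1: P0=M P1=I  mem[L1]=99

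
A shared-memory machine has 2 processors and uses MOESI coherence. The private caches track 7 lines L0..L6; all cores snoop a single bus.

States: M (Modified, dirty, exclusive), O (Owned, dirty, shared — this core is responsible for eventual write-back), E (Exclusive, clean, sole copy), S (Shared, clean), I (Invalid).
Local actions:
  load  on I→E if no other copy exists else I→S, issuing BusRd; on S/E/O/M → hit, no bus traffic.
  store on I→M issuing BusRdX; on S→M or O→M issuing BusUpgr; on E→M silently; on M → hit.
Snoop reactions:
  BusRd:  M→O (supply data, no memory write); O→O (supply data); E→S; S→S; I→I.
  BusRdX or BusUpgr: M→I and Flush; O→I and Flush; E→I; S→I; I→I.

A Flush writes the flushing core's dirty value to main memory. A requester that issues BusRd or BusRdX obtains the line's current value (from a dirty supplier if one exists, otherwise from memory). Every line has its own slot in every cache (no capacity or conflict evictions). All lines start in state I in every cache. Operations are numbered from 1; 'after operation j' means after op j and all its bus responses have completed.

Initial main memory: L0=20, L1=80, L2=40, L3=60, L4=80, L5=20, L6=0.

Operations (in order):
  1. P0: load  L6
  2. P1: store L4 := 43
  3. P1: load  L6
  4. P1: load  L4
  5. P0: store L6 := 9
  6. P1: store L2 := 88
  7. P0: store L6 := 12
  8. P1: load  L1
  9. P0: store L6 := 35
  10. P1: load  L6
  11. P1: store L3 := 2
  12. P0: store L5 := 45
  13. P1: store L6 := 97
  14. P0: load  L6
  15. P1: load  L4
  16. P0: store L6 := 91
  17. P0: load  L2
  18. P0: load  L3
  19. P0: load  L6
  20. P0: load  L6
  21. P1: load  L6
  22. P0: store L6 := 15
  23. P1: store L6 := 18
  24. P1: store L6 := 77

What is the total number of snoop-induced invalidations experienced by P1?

[1] P0: load  L6 | P0:E(0), P1:I | bus: BusRd
[2] P1: store L4 := 43 | P0:I, P1:M(43) | bus: BusRdX
[3] P1: load  L6 | P0:S(0), P1:S(0) | bus: BusRd
[4] P1: load  L4 | P0:I, P1:M(43) | bus: none
[5] P0: store L6 := 9 | P0:M(9), P1:I | bus: BusUpgr
[6] P1: store L2 := 88 | P0:I, P1:M(88) | bus: BusRdX
[7] P0: store L6 := 12 | P0:M(12), P1:I | bus: none
[8] P1: load  L1 | P0:I, P1:E(80) | bus: BusRd
[9] P0: store L6 := 35 | P0:M(35), P1:I | bus: none
[10] P1: load  L6 | P0:O(35), P1:S(35) | bus: BusRd
[11] P1: store L3 := 2 | P0:I, P1:M(2) | bus: BusRdX
[12] P0: store L5 := 45 | P0:M(45), P1:I | bus: BusRdX
[13] P1: store L6 := 97 | P0:I, P1:M(97) | bus: BusUpgr,Flush
[14] P0: load  L6 | P0:S(97), P1:O(97) | bus: BusRd
[15] P1: load  L4 | P0:I, P1:M(43) | bus: none
[16] P0: store L6 := 91 | P0:M(91), P1:I | bus: BusUpgr,Flush
[17] P0: load  L2 | P0:S(88), P1:O(88) | bus: BusRd
[18] P0: load  L3 | P0:S(2), P1:O(2) | bus: BusRd
[19] P0: load  L6 | P0:M(91), P1:I | bus: none
[20] P0: load  L6 | P0:M(91), P1:I | bus: none
[21] P1: load  L6 | P0:O(91), P1:S(91) | bus: BusRd
[22] P0: store L6 := 15 | P0:M(15), P1:I | bus: BusUpgr
[23] P1: store L6 := 18 | P0:I, P1:M(18) | bus: BusRdX,Flush
[24] P1: store L6 := 77 | P0:I, P1:M(77) | bus: none

invalidations = 3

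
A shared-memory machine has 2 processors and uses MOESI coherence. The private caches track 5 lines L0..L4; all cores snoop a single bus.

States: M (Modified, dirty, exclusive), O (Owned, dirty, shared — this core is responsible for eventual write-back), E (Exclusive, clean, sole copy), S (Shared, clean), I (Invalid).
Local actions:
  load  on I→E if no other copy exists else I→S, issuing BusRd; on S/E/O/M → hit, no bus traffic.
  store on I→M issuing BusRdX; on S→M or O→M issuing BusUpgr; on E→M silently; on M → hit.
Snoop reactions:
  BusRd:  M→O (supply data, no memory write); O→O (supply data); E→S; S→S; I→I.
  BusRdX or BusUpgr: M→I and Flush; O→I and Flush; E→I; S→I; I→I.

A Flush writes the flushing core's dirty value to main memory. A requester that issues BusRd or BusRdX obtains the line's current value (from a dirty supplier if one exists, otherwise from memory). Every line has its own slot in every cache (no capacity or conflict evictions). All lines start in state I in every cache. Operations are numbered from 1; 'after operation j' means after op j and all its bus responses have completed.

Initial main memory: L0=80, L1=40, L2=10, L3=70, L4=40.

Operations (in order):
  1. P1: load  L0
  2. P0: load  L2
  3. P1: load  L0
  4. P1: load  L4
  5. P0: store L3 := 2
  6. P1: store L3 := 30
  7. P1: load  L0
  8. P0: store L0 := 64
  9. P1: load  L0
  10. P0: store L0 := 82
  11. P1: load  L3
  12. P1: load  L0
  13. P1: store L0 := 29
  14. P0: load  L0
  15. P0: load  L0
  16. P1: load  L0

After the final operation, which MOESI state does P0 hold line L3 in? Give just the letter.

state = I

  op1 P1: load  L0 → I/E on L0; bus BusRd; mem=80
  op2 P0: load  L2 → E/I on L2; bus BusRd; mem=10
  op3 P1: load  L0 → I/E on L0; bus (none); mem=80
  op4 P1: load  L4 → I/E on L4; bus BusRd; mem=40
  op5 P0: store L3 := 2 → M/I on L3; bus BusRdX; mem=70
  op6 P1: store L3 := 30 → I/M on L3; bus BusRdX Flush; mem=2
  op7 P1: load  L0 → I/E on L0; bus (none); mem=80
  op8 P0: store L0 := 64 → M/I on L0; bus BusRdX; mem=80
  op9 P1: load  L0 → O/S on L0; bus BusRd; mem=80
  op10 P0: store L0 := 82 → M/I on L0; bus BusUpgr; mem=80
  op11 P1: load  L3 → I/M on L3; bus (none); mem=2
  op12 P1: load  L0 → O/S on L0; bus BusRd; mem=80
  op13 P1: store L0 := 29 → I/M on L0; bus BusUpgr Flush; mem=82
  op14 P0: load  L0 → S/O on L0; bus BusRd; mem=82
  op15 P0: load  L0 → S/O on L0; bus (none); mem=82
  op16 P1: load  L0 → S/O on L0; bus (none); mem=82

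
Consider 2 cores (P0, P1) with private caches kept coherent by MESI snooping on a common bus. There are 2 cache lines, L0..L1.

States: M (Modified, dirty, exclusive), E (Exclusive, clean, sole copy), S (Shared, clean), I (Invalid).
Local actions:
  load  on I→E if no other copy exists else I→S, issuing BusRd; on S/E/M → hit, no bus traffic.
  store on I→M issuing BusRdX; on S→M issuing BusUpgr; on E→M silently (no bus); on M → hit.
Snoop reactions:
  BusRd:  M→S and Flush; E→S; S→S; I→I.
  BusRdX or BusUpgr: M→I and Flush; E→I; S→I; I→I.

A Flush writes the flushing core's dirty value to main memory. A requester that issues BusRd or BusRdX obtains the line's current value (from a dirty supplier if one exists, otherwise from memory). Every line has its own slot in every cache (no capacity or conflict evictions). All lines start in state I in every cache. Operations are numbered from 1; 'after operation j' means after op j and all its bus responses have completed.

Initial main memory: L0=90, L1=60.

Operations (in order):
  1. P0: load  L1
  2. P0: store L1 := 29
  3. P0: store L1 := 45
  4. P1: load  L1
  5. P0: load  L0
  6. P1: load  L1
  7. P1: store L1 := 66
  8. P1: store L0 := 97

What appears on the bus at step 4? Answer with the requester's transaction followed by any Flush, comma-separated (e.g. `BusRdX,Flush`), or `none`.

[1] P0: load  L1 | P0:E(60), P1:I | bus: BusRd
[2] P0: store L1 := 29 | P0:M(29), P1:I | bus: none
[3] P0: store L1 := 45 | P0:M(45), P1:I | bus: none
[4] P1: load  L1 | P0:S(45), P1:S(45) | bus: BusRd,Flush
[5] P0: load  L0 | P0:E(90), P1:I | bus: BusRd
[6] P1: load  L1 | P0:S(45), P1:S(45) | bus: none
[7] P1: store L1 := 66 | P0:I, P1:M(66) | bus: BusUpgr
[8] P1: store L0 := 97 | P0:I, P1:M(97) | bus: BusRdX

bus = BusRd,Flush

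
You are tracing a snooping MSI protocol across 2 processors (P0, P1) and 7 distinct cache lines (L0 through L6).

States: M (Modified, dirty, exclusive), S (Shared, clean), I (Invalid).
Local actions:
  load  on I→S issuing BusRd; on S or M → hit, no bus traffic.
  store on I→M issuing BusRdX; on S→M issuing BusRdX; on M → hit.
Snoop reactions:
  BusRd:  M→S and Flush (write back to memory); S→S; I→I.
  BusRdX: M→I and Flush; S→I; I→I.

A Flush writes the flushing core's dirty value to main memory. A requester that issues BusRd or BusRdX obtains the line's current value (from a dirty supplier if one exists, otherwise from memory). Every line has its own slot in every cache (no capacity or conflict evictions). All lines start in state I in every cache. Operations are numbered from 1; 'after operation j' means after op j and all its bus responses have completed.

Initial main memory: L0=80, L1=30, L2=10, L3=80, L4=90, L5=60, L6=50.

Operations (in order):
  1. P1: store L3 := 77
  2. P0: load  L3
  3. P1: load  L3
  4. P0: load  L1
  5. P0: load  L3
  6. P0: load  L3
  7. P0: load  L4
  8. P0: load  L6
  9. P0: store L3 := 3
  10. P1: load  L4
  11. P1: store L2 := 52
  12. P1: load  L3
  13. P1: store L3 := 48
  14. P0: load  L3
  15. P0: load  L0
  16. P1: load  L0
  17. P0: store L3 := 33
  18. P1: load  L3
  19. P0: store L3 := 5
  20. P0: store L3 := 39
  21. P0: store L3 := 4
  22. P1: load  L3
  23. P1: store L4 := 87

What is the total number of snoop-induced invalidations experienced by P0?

step 1: P1: store L3 := 77  ⟶  IM  (L3)  txn=BusRdX  M[L3]=80
step 2: P0: load  L3  ⟶  SS  (L3)  txn=BusRd+Flush  M[L3]=77
step 3: P1: load  L3  ⟶  SS  (L3)  txn=∅  M[L3]=77
step 4: P0: load  L1  ⟶  SI  (L1)  txn=BusRd  M[L1]=30
step 5: P0: load  L3  ⟶  SS  (L3)  txn=∅  M[L3]=77
step 6: P0: load  L3  ⟶  SS  (L3)  txn=∅  M[L3]=77
step 7: P0: load  L4  ⟶  SI  (L4)  txn=BusRd  M[L4]=90
step 8: P0: load  L6  ⟶  SI  (L6)  txn=BusRd  M[L6]=50
step 9: P0: store L3 := 3  ⟶  MI  (L3)  txn=BusRdX  M[L3]=77
step 10: P1: load  L4  ⟶  SS  (L4)  txn=BusRd  M[L4]=90
step 11: P1: store L2 := 52  ⟶  IM  (L2)  txn=BusRdX  M[L2]=10
step 12: P1: load  L3  ⟶  SS  (L3)  txn=BusRd+Flush  M[L3]=3
step 13: P1: store L3 := 48  ⟶  IM  (L3)  txn=BusRdX  M[L3]=3
step 14: P0: load  L3  ⟶  SS  (L3)  txn=BusRd+Flush  M[L3]=48
step 15: P0: load  L0  ⟶  SI  (L0)  txn=BusRd  M[L0]=80
step 16: P1: load  L0  ⟶  SS  (L0)  txn=BusRd  M[L0]=80
step 17: P0: store L3 := 33  ⟶  MI  (L3)  txn=BusRdX  M[L3]=48
step 18: P1: load  L3  ⟶  SS  (L3)  txn=BusRd+Flush  M[L3]=33
step 19: P0: store L3 := 5  ⟶  MI  (L3)  txn=BusRdX  M[L3]=33
step 20: P0: store L3 := 39  ⟶  MI  (L3)  txn=∅  M[L3]=33
step 21: P0: store L3 := 4  ⟶  MI  (L3)  txn=∅  M[L3]=33
step 22: P1: load  L3  ⟶  SS  (L3)  txn=BusRd+Flush  M[L3]=4
step 23: P1: store L4 := 87  ⟶  IM  (L4)  txn=BusRdX  M[L4]=90

invalidations = 2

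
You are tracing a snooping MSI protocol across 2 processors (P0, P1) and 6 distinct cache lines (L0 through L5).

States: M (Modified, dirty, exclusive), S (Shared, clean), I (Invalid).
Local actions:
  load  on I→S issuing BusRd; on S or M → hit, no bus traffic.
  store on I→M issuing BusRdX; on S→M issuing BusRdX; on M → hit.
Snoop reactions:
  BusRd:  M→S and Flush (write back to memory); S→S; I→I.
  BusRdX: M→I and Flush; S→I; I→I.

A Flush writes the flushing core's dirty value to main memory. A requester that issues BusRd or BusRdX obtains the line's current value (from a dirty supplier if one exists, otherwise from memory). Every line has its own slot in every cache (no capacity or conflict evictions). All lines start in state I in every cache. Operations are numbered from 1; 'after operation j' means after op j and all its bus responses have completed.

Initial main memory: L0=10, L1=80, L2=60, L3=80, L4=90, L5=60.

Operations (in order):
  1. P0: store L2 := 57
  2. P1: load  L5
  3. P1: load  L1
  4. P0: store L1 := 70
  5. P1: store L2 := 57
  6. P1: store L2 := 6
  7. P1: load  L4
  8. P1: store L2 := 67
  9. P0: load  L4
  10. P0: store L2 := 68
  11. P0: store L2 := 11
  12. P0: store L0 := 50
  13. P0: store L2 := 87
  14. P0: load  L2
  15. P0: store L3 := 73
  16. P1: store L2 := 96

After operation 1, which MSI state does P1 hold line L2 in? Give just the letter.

  op1 P0: store L2 := 57 → M/I on L2; bus BusRdX; mem=60
  op2 P1: load  L5 → I/S on L5; bus BusRd; mem=60
  op3 P1: load  L1 → I/S on L1; bus BusRd; mem=80
  op4 P0: store L1 := 70 → M/I on L1; bus BusRdX; mem=80
  op5 P1: store L2 := 57 → I/M on L2; bus BusRdX Flush; mem=57
  op6 P1: store L2 := 6 → I/M on L2; bus (none); mem=57
  op7 P1: load  L4 → I/S on L4; bus BusRd; mem=90
  op8 P1: store L2 := 67 → I/M on L2; bus (none); mem=57
  op9 P0: load  L4 → S/S on L4; bus BusRd; mem=90
  op10 P0: store L2 := 68 → M/I on L2; bus BusRdX Flush; mem=67
  op11 P0: store L2 := 11 → M/I on L2; bus (none); mem=67
  op12 P0: store L0 := 50 → M/I on L0; bus BusRdX; mem=10
  op13 P0: store L2 := 87 → M/I on L2; bus (none); mem=67
  op14 P0: load  L2 → M/I on L2; bus (none); mem=67
  op15 P0: store L3 := 73 → M/I on L3; bus BusRdX; mem=80
  op16 P1: store L2 := 96 → I/M on L2; bus BusRdX Flush; mem=87

state = I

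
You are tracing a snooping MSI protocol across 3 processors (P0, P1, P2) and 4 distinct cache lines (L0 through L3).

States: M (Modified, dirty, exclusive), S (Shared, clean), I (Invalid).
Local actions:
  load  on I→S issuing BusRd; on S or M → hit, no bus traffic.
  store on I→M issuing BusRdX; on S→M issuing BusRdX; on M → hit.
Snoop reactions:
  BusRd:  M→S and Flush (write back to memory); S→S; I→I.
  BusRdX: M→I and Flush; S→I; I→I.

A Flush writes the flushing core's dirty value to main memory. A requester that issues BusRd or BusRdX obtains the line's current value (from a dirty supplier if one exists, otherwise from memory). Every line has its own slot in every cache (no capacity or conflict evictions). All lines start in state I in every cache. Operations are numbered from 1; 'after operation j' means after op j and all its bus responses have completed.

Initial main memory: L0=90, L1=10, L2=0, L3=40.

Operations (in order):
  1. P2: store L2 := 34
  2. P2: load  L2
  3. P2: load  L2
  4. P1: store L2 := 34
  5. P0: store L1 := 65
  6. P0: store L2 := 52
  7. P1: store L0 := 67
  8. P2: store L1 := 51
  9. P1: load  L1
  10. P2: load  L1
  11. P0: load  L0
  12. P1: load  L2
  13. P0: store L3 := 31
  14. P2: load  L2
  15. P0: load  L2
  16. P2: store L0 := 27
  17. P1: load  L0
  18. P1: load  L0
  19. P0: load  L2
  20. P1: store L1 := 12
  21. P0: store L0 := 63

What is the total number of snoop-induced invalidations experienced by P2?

invalidations = 3

step 1: P2: store L2 := 34  ⟶  IIM  (L2)  txn=BusRdX  M[L2]=0
step 2: P2: load  L2  ⟶  IIM  (L2)  txn=∅  M[L2]=0
step 3: P2: load  L2  ⟶  IIM  (L2)  txn=∅  M[L2]=0
step 4: P1: store L2 := 34  ⟶  IMI  (L2)  txn=BusRdX+Flush  M[L2]=34
step 5: P0: store L1 := 65  ⟶  MII  (L1)  txn=BusRdX  M[L1]=10
step 6: P0: store L2 := 52  ⟶  MII  (L2)  txn=BusRdX+Flush  M[L2]=34
step 7: P1: store L0 := 67  ⟶  IMI  (L0)  txn=BusRdX  M[L0]=90
step 8: P2: store L1 := 51  ⟶  IIM  (L1)  txn=BusRdX+Flush  M[L1]=65
step 9: P1: load  L1  ⟶  ISS  (L1)  txn=BusRd+Flush  M[L1]=51
step 10: P2: load  L1  ⟶  ISS  (L1)  txn=∅  M[L1]=51
step 11: P0: load  L0  ⟶  SSI  (L0)  txn=BusRd+Flush  M[L0]=67
step 12: P1: load  L2  ⟶  SSI  (L2)  txn=BusRd+Flush  M[L2]=52
step 13: P0: store L3 := 31  ⟶  MII  (L3)  txn=BusRdX  M[L3]=40
step 14: P2: load  L2  ⟶  SSS  (L2)  txn=BusRd  M[L2]=52
step 15: P0: load  L2  ⟶  SSS  (L2)  txn=∅  M[L2]=52
step 16: P2: store L0 := 27  ⟶  IIM  (L0)  txn=BusRdX  M[L0]=67
step 17: P1: load  L0  ⟶  ISS  (L0)  txn=BusRd+Flush  M[L0]=27
step 18: P1: load  L0  ⟶  ISS  (L0)  txn=∅  M[L0]=27
step 19: P0: load  L2  ⟶  SSS  (L2)  txn=∅  M[L2]=52
step 20: P1: store L1 := 12  ⟶  IMI  (L1)  txn=BusRdX  M[L1]=51
step 21: P0: store L0 := 63  ⟶  MII  (L0)  txn=BusRdX  M[L0]=27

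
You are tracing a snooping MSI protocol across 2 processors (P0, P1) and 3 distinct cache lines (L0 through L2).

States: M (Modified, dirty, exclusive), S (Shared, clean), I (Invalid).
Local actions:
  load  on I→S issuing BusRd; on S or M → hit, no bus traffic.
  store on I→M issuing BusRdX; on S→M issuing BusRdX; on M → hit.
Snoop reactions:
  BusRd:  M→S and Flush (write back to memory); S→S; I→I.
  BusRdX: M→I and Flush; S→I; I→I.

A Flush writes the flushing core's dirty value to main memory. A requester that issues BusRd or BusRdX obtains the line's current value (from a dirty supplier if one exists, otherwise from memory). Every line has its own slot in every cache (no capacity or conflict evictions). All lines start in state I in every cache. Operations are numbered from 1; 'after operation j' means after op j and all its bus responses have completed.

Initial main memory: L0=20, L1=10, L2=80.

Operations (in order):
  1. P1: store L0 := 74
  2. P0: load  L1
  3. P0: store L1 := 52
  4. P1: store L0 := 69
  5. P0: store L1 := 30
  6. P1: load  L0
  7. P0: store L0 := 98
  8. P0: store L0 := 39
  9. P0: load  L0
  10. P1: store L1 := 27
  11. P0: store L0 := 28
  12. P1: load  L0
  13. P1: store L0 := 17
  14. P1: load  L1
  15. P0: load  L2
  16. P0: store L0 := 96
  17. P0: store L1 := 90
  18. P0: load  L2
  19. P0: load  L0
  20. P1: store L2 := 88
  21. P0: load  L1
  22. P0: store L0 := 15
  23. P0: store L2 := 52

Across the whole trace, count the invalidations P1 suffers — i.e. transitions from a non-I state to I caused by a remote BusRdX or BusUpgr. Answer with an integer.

[1] P1: store L0 := 74 | P0:I, P1:M(74) | bus: BusRdX
[2] P0: load  L1 | P0:S(10), P1:I | bus: BusRd
[3] P0: store L1 := 52 | P0:M(52), P1:I | bus: BusRdX
[4] P1: store L0 := 69 | P0:I, P1:M(69) | bus: none
[5] P0: store L1 := 30 | P0:M(30), P1:I | bus: none
[6] P1: load  L0 | P0:I, P1:M(69) | bus: none
[7] P0: store L0 := 98 | P0:M(98), P1:I | bus: BusRdX,Flush
[8] P0: store L0 := 39 | P0:M(39), P1:I | bus: none
[9] P0: load  L0 | P0:M(39), P1:I | bus: none
[10] P1: store L1 := 27 | P0:I, P1:M(27) | bus: BusRdX,Flush
[11] P0: store L0 := 28 | P0:M(28), P1:I | bus: none
[12] P1: load  L0 | P0:S(28), P1:S(28) | bus: BusRd,Flush
[13] P1: store L0 := 17 | P0:I, P1:M(17) | bus: BusRdX
[14] P1: load  L1 | P0:I, P1:M(27) | bus: none
[15] P0: load  L2 | P0:S(80), P1:I | bus: BusRd
[16] P0: store L0 := 96 | P0:M(96), P1:I | bus: BusRdX,Flush
[17] P0: store L1 := 90 | P0:M(90), P1:I | bus: BusRdX,Flush
[18] P0: load  L2 | P0:S(80), P1:I | bus: none
[19] P0: load  L0 | P0:M(96), P1:I | bus: none
[20] P1: store L2 := 88 | P0:I, P1:M(88) | bus: BusRdX
[21] P0: load  L1 | P0:M(90), P1:I | bus: none
[22] P0: store L0 := 15 | P0:M(15), P1:I | bus: none
[23] P0: store L2 := 52 | P0:M(52), P1:I | bus: BusRdX,Flush

invalidations = 4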